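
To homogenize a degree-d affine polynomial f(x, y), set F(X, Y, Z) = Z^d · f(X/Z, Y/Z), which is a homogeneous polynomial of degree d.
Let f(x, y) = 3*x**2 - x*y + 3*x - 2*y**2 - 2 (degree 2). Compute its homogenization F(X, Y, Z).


F(X, Y, Z) = 3*X**2 - X*Y + 3*X*Z - 2*Y**2 - 2*Z**2

deg(f) = 2.
Substitute x = X/Z, y = Y/Z into f, then multiply by Z^2.
  monomial 3·x^2·y^0 ↦ 3·X^2·Y^0·Z^0.
  monomial -1·x^1·y^1 ↦ -1·X^1·Y^1·Z^0.
  monomial 3·x^1·y^0 ↦ 3·X^1·Y^0·Z^1.
  monomial -2·x^0·y^2 ↦ -2·X^0·Y^2·Z^0.
  monomial -2·x^0·y^0 ↦ -2·X^0·Y^0·Z^2.
Collecting: F(X, Y, Z) = 3*X**2 - X*Y + 3*X*Z - 2*Y**2 - 2*Z**2.


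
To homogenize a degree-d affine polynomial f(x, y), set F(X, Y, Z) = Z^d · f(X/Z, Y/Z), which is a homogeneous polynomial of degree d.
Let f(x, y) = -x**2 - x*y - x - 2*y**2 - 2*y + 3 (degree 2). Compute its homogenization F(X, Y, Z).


F(X, Y, Z) = -X**2 - X*Y - X*Z - 2*Y**2 - 2*Y*Z + 3*Z**2

deg(f) = 2.
Substitute x = X/Z, y = Y/Z into f, then multiply by Z^2.
  monomial -1·x^2·y^0 ↦ -1·X^2·Y^0·Z^0.
  monomial -1·x^1·y^1 ↦ -1·X^1·Y^1·Z^0.
  monomial -1·x^1·y^0 ↦ -1·X^1·Y^0·Z^1.
  monomial -2·x^0·y^2 ↦ -2·X^0·Y^2·Z^0.
  monomial -2·x^0·y^1 ↦ -2·X^0·Y^1·Z^1.
  monomial 3·x^0·y^0 ↦ 3·X^0·Y^0·Z^2.
Collecting: F(X, Y, Z) = -X**2 - X*Y - X*Z - 2*Y**2 - 2*Y*Z + 3*Z**2.


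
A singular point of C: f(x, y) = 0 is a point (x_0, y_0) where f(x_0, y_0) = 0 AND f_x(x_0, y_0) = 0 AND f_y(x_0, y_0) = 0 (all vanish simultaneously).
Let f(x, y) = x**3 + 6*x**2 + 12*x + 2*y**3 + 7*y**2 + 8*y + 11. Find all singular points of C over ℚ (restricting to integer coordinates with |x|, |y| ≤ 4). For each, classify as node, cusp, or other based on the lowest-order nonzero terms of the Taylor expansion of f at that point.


Singular points: {(-2, -1)}; classification: cusp.

Compute partial derivatives:
  f_x = 3*x**2 + 12*x + 12.
  f_y = 6*y**2 + 14*y + 8.
Scan x_0 ∈ {−4, ..., 4}. For each x_0, f_y(x_0, y) is a polynomial in y; find its integer roots y ∈ {−4, ..., 4}, then test f_x and f at those candidates.
  x = -4: f_y(-4, y) = 6*y**2 + 14*y + 8; vanishes at y ∈ {-1}. (-4, -1): f_x = 12 ≠ 0.
  x = -3: f_y(-3, y) = 6*y**2 + 14*y + 8; vanishes at y ∈ {-1}. (-3, -1): f_x = 3 ≠ 0.
  x = -2: f_y(-2, y) = 6*y**2 + 14*y + 8; vanishes at y ∈ {-1}. (-2, -1): f_x = 0, f = 0 — SINGULAR.
  x = -1: f_y(-1, y) = 6*y**2 + 14*y + 8; vanishes at y ∈ {-1}. (-1, -1): f_x = 3 ≠ 0.
  x = 0: f_y(0, y) = 6*y**2 + 14*y + 8; vanishes at y ∈ {-1}. (0, -1): f_x = 12 ≠ 0.
  x = 1: f_y(1, y) = 6*y**2 + 14*y + 8; vanishes at y ∈ {-1}. (1, -1): f_x = 27 ≠ 0.
  x = 2: f_y(2, y) = 6*y**2 + 14*y + 8; vanishes at y ∈ {-1}. (2, -1): f_x = 48 ≠ 0.
  x = 3: f_y(3, y) = 6*y**2 + 14*y + 8; vanishes at y ∈ {-1}. (3, -1): f_x = 75 ≠ 0.
  x = 4: f_y(4, y) = 6*y**2 + 14*y + 8; vanishes at y ∈ {-1}. (4, -1): f_x = 108 ≠ 0.
Only singular point on the grid: (-2, -1).
Classify: substitute x = -2 + u, y = -1 + v and expand: f = u**3 + 2*v**3 + v**2.
No constant or linear terms (consistent with a singular point). Quadratic part: v**2. Cubic part: u**3 + 2*v**3.
The quadratic part v**2 is a perfect square, so there is a single (double) tangent line v = 0, i.e. y = -1. Restricting the cubic part to that line (v = 0) leaves u**3 ≠ 0, so f is not divisible by v and the branch is v² ≈ -u**3 to lowest order — this is a cusp.
Classification: cusp.


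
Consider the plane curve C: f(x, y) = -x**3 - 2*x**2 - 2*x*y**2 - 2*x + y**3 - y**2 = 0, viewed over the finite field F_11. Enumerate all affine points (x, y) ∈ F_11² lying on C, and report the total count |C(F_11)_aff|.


Affine F_11-points: {(0, 0), (0, 1), (1, 4), (3, 4), (4, 2), (5, 4), (6, 7), (7, 7), (8, 8), (10, 6)}; count = 10.

For each of the 121 pairs (x, y) ∈ F_11², evaluate f(x, y) mod 11. Record the zeros.
  x = 0: [0↦0, 1↦0, 2↦4, 3↦7, 4↦4, 5↦1, 6↦4, 7↦8, 8↦8, 9↦10, 10↦9]  zeros at y ∈ {0, 1}
  x = 1: [0↦6, 1↦4, 2↦2, 3↦6, 4↦0, 5↦1, 6↦4, 7↦4, 8↦7, 9↦8, 10↦2]  zeros at y ∈ {4}
  x = 2: [0↦2, 1↦9, 2↦1, 3↦6, 4↦8, 5↦2, 6↦5, 7↦1, 8↦7, 9↦7, 10↦7]  zeros at y ∈ ∅
  x = 3: [0↦4, 1↦9, 2↦6, 3↦1, 4↦0, 5↦9, 6↦1, 7↦4, 8↦2, 9↦1, 10↦7]  zeros at y ∈ {4}
  x = 4: [0↦6, 1↦9, 2↦0, 3↦7, 4↦3, 5↦5, 6↦8, 7↦7, 8↦8, 9↦6, 10↦7]  zeros at y ∈ {2}
  x = 5: [0↦2, 1↦3, 2↦10, 3↦7, 4↦0, 5↦6, 6↦9, 7↦4, 8↦8, 9↦5, 10↦1]  zeros at y ∈ {4}
  x = 6: [0↦8, 1↦7, 2↦8, 3↦6, 4↦7, 5↦6, 6↦9, 7↦0, 8↦7, 9↦3, 10↦5]  zeros at y ∈ {7}
  x = 7: [0↦7, 1↦4, 2↦10, 3↦9, 4↦7, 5↦10, 6↦2, 7↦0, 8↦10, 9↦5, 10↦2]  zeros at y ∈ {7}
  x = 8: [0↦4, 1↦10, 2↦10, 3↦10, 4↦5, 5↦1, 6↦4, 7↦9, 8↦0, 9↦5, 10↦8]  zeros at y ∈ {8}
  x = 9: [0↦4, 1↦8, 2↦2, 3↦3, 4↦6, 5↦6, 6↦9, 7↦10, 8↦4, 9↦8, 10↦6]  zeros at y ∈ ∅
  x = 10: [0↦1, 1↦3, 2↦2, 3↦4, 4↦4, 5↦8, 6↦0, 7↦8, 8↦5, 9↦8, 10↦1]  zeros at y ∈ {6}
Collecting zeros: affine points = {(0, 0), (0, 1), (1, 4), (3, 4), (4, 2), (5, 4), (6, 7), (7, 7), (8, 8), (10, 6)}.
Total count |C(F_11)_aff| = 10.


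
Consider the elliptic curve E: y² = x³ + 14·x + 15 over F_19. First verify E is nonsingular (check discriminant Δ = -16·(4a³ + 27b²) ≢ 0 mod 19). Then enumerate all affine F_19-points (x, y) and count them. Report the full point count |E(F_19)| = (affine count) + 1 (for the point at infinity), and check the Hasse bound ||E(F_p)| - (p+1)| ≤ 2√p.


Affine points = {(1, 7), (1, 12), (5, 1), (5, 18), (6, 7), (6, 12), (7, 0), (12, 7), (12, 12), (13, 0), (15, 3), (15, 16), (17, 6), (17, 13), (18, 0)}; affine count = 15; |E(F_19)| = 16.

Discriminant check: Δ ∝ 4a³ + 27b² = 4·14³ + 27·15² = 4·2744 + 27·225 ≡ 8 (mod 19). Nonzero ⇒ E is nonsingular.
For each x ∈ F_19, compute rhs = x³ + 14·x + 15 mod 19, then count y ∈ F_19 with y² ≡ rhs.
  x = 0: rhs = 15, matching y values: none (0 points).
  x = 1: rhs = 11, matching y values: 7, 12 (2 points).
  x = 2: rhs = 13, matching y values: none (0 points).
  x = 3: rhs = 8, matching y values: none (0 points).
  x = 4: rhs = 2, matching y values: none (0 points).
  x = 5: rhs = 1, matching y values: 1, 18 (2 points).
  x = 6: rhs = 11, matching y values: 7, 12 (2 points).
  x = 7: rhs = 0, matching y values: 0 (1 points).
  x = 8: rhs = 12, matching y values: none (0 points).
  x = 9: rhs = 15, matching y values: none (0 points).
  x = 10: rhs = 15, matching y values: none (0 points).
  x = 11: rhs = 18, matching y values: none (0 points).
  x = 12: rhs = 11, matching y values: 7, 12 (2 points).
  x = 13: rhs = 0, matching y values: 0 (1 points).
  x = 14: rhs = 10, matching y values: none (0 points).
  x = 15: rhs = 9, matching y values: 3, 16 (2 points).
  x = 16: rhs = 3, matching y values: none (0 points).
  x = 17: rhs = 17, matching y values: 6, 13 (2 points).
  x = 18: rhs = 0, matching y values: 0 (1 points).
Total affine count: 15.
Full point count |E(F_19)| = 15 + 1 = 16.
Hasse bound: |16 − (19+1)| = |-4| = 4 ≤ 2√19 ≈ 8.7178 ✓.


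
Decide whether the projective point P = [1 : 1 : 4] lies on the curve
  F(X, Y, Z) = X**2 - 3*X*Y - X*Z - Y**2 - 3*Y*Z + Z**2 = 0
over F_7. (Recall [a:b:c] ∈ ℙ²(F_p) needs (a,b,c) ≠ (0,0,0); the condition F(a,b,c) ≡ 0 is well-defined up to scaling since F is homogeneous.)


F(1,1,4) ≡ 4 (mod 7); P is NOT on the curve.

Evaluate F(1, 1, 4) term-by-term (mod 7).
  X**2 ↦ 1·1·1·1 = 1
  -3*X*Y ↦ -3·1·1·1 = -3
  -X*Z ↦ -1·1·1·4 = -4
  -Y**2 ↦ -1·1·1·1 = -1
  -3*Y*Z ↦ -3·1·1·4 = -12
  Z**2 ↦ 1·1·1·16 = 16
Sum: F(1, 1, 4) = (1) + (-3) + (-4) + (-1) + (-12) + (16) = -3.
Reducing mod 7: -3 ≡ 4 (mod 7).
Since F(a, b, c) ≡ 4 ≠ 0 (mod 7), P does NOT lie on the curve.


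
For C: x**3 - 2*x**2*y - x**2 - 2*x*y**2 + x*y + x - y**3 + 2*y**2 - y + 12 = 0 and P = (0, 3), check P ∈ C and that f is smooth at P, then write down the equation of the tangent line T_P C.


Tangent line at P: -14*x - 16*y + 48 = 0.

Step 1: f(0, 3) = 0, so P lies on C.
Step 2: partial derivatives
  f_x(x, y) = 3*x**2 - 4*x*y - 2*x - 2*y**2 + y + 1, f_y(x, y) = -2*x**2 - 4*x*y + x - 3*y**2 + 4*y - 1.
  f_x(P) = -14, f_y(P) = -16 (gradient nonzero, so P is smooth).
Step 3: tangent line at P: -14·(x − 0) + -16·(y − 3) = 0.
Expanding: -14*x - 16*y + 48 = 0.


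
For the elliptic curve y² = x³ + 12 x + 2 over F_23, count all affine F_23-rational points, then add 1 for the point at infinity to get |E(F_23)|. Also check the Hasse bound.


Affine points = {(0, 5), (0, 18), (5, 7), (5, 16), (8, 9), (8, 14), (10, 8), (10, 15), (11, 4), (11, 19), (13, 3), (13, 20), (14, 4), (14, 19), (16, 9), (16, 14), (17, 6), (17, 17), (18, 1), (18, 22), (20, 10), (20, 13), (21, 4), (21, 19), (22, 9), (22, 14)}; affine count = 26; |E(F_23)| = 27.

Discriminant check: Δ ∝ 4a³ + 27b² = 4·12³ + 27·2² = 4·1728 + 27·4 ≡ 5 (mod 23). Nonzero ⇒ E is nonsingular.
For each x ∈ F_23, compute rhs = x³ + 12·x + 2 mod 23, then count y ∈ F_23 with y² ≡ rhs.
  x = 0: rhs = 2, matching y values: 5, 18 (2 points).
  x = 1: rhs = 15, matching y values: none (0 points).
  x = 2: rhs = 11, matching y values: none (0 points).
  x = 3: rhs = 19, matching y values: none (0 points).
  x = 4: rhs = 22, matching y values: none (0 points).
  x = 5: rhs = 3, matching y values: 7, 16 (2 points).
  x = 6: rhs = 14, matching y values: none (0 points).
  x = 7: rhs = 15, matching y values: none (0 points).
  x = 8: rhs = 12, matching y values: 9, 14 (2 points).
  x = 9: rhs = 11, matching y values: none (0 points).
  x = 10: rhs = 18, matching y values: 8, 15 (2 points).
  x = 11: rhs = 16, matching y values: 4, 19 (2 points).
  x = 12: rhs = 11, matching y values: none (0 points).
  x = 13: rhs = 9, matching y values: 3, 20 (2 points).
  x = 14: rhs = 16, matching y values: 4, 19 (2 points).
  x = 15: rhs = 15, matching y values: none (0 points).
  x = 16: rhs = 12, matching y values: 9, 14 (2 points).
  x = 17: rhs = 13, matching y values: 6, 17 (2 points).
  x = 18: rhs = 1, matching y values: 1, 22 (2 points).
  x = 19: rhs = 5, matching y values: none (0 points).
  x = 20: rhs = 8, matching y values: 10, 13 (2 points).
  x = 21: rhs = 16, matching y values: 4, 19 (2 points).
  x = 22: rhs = 12, matching y values: 9, 14 (2 points).
Total affine count: 26.
Full point count |E(F_23)| = 26 + 1 = 27.
Hasse bound: |27 − (23+1)| = |3| = 3 ≤ 2√23 ≈ 9.5917 ✓.


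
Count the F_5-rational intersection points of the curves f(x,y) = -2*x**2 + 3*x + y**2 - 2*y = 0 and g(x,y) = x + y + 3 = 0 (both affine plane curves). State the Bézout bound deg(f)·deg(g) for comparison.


Common zeros: {(0, 2), (1, 1)}; count = 2; Bézout bound = 2.

deg(f) = 2, deg(g) = 1, so Bézout bound = 2.
Scan x ∈ F_5. For each x, list the y ∈ F_5 with f(x, y) ≡ 0 and those with g(x, y) ≡ 0 (mod 5); the common zeros in that column are the intersection.
  x = 0: f ≡ 0 at y ∈ {0, 2}; g ≡ 0 at y ∈ {2}; common: {2}.
  x = 1: f ≡ 0 at y ∈ {1}; g ≡ 0 at y ∈ {1}; common: {1}.
  x = 2: f ≡ 0 at y ∈ ∅; g ≡ 0 at y ∈ {0}; common: ∅.
  x = 3: f ≡ 0 at y ∈ {1}; g ≡ 0 at y ∈ {4}; common: ∅.
  x = 4: f ≡ 0 at y ∈ {0, 2}; g ≡ 0 at y ∈ {3}; common: ∅.
Collecting: common zeros = {(0, 2), (1, 1)}, so the count is 2.
Comparison with the Bézout bound: 2 ≤ 2 = deg(f)·deg(g), as expected for curves with no common component (the bound is attained).


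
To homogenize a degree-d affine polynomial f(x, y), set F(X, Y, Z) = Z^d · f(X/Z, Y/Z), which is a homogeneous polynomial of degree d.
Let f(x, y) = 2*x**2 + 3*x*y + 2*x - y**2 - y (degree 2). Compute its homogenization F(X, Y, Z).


F(X, Y, Z) = 2*X**2 + 3*X*Y + 2*X*Z - Y**2 - Y*Z

deg(f) = 2.
Substitute x = X/Z, y = Y/Z into f, then multiply by Z^2.
  monomial 2·x^2·y^0 ↦ 2·X^2·Y^0·Z^0.
  monomial 3·x^1·y^1 ↦ 3·X^1·Y^1·Z^0.
  monomial 2·x^1·y^0 ↦ 2·X^1·Y^0·Z^1.
  monomial -1·x^0·y^2 ↦ -1·X^0·Y^2·Z^0.
  monomial -1·x^0·y^1 ↦ -1·X^0·Y^1·Z^1.
Collecting: F(X, Y, Z) = 2*X**2 + 3*X*Y + 2*X*Z - Y**2 - Y*Z.


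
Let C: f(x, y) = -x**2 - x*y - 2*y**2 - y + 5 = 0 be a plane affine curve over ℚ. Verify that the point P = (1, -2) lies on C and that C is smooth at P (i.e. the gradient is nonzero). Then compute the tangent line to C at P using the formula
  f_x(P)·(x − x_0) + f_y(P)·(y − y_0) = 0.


Tangent line at P: 6*y + 12 = 0.

Step 1: f(1, -2) = 0, so P lies on C.
Step 2: partial derivatives
  f_x(x, y) = -2*x - y, f_y(x, y) = -x - 4*y - 1.
  f_x(P) = 0, f_y(P) = 6 (gradient nonzero, so P is smooth).
Step 3: tangent line at P: 0·(x − 1) + 6·(y − -2) = 0.
Expanding: 6*y + 12 = 0.


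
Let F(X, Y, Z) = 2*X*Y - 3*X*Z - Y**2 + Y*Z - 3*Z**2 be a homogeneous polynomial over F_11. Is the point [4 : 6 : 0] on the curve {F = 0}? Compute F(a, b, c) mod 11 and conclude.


F(4,6,0) ≡ 1 (mod 11); P is NOT on the curve.

Evaluate F(4, 6, 0) term-by-term (mod 11).
  2*X*Y ↦ 2·4·6·1 = 48
  -3*X*Z ↦ -3·4·1·0 = 0
  -Y**2 ↦ -1·1·36·1 = -36
  Y*Z ↦ 1·1·6·0 = 0
  -3*Z**2 ↦ -3·1·1·0 = 0
Sum: F(4, 6, 0) = (48) + (0) + (-36) + (0) + (0) = 12.
Reducing mod 11: 12 ≡ 1 (mod 11).
Since F(a, b, c) ≡ 1 ≠ 0 (mod 11), P does NOT lie on the curve.


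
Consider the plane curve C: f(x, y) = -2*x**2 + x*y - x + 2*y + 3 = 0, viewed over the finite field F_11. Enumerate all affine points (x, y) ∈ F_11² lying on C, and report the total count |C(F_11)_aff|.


Affine F_11-points: {(0, 4), (1, 0), (2, 10), (3, 8), (4, 0), (5, 9), (6, 8), (7, 4), (8, 10), (10, 9)}; count = 10.

For each of the 121 pairs (x, y) ∈ F_11², evaluate f(x, y) mod 11. Record the zeros.
  x = 0: [0↦3, 1↦5, 2↦7, 3↦9, 4↦0, 5↦2, 6↦4, 7↦6, 8↦8, 9↦10, 10↦1]  zeros at y ∈ {4}
  x = 1: [0↦0, 1↦3, 2↦6, 3↦9, 4↦1, 5↦4, 6↦7, 7↦10, 8↦2, 9↦5, 10↦8]  zeros at y ∈ {0}
  x = 2: [0↦4, 1↦8, 2↦1, 3↦5, 4↦9, 5↦2, 6↦6, 7↦10, 8↦3, 9↦7, 10↦0]  zeros at y ∈ {10}
  x = 3: [0↦4, 1↦9, 2↦3, 3↦8, 4↦2, 5↦7, 6↦1, 7↦6, 8↦0, 9↦5, 10↦10]  zeros at y ∈ {8}
  x = 4: [0↦0, 1↦6, 2↦1, 3↦7, 4↦2, 5↦8, 6↦3, 7↦9, 8↦4, 9↦10, 10↦5]  zeros at y ∈ {0}
  x = 5: [0↦3, 1↦10, 2↦6, 3↦2, 4↦9, 5↦5, 6↦1, 7↦8, 8↦4, 9↦0, 10↦7]  zeros at y ∈ {9}
  x = 6: [0↦2, 1↦10, 2↦7, 3↦4, 4↦1, 5↦9, 6↦6, 7↦3, 8↦0, 9↦8, 10↦5]  zeros at y ∈ {8}
  x = 7: [0↦8, 1↦6, 2↦4, 3↦2, 4↦0, 5↦9, 6↦7, 7↦5, 8↦3, 9↦1, 10↦10]  zeros at y ∈ {4}
  x = 8: [0↦10, 1↦9, 2↦8, 3↦7, 4↦6, 5↦5, 6↦4, 7↦3, 8↦2, 9↦1, 10↦0]  zeros at y ∈ {10}
  x = 9: [0↦8, 1↦8, 2↦8, 3↦8, 4↦8, 5↦8, 6↦8, 7↦8, 8↦8, 9↦8, 10↦8]  zeros at y ∈ ∅
  x = 10: [0↦2, 1↦3, 2↦4, 3↦5, 4↦6, 5↦7, 6↦8, 7↦9, 8↦10, 9↦0, 10↦1]  zeros at y ∈ {9}
Collecting zeros: affine points = {(0, 4), (1, 0), (2, 10), (3, 8), (4, 0), (5, 9), (6, 8), (7, 4), (8, 10), (10, 9)}.
Total count |C(F_11)_aff| = 10.


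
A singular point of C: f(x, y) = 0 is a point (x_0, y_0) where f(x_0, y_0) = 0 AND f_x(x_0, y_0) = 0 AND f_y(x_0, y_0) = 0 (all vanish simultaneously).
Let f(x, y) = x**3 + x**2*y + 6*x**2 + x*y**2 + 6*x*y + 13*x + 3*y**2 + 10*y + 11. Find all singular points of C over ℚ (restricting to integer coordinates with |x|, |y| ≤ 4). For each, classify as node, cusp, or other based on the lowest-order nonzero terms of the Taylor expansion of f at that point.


Singular points: {(-2, -1)}; classification: node.

Compute partial derivatives:
  f_x = 3*x**2 + 2*x*y + 12*x + y**2 + 6*y + 13.
  f_y = x**2 + 2*x*y + 6*x + 6*y + 10.
Scan x_0 ∈ {−4, ..., 4}. For each x_0, f_y(x_0, y) is a polynomial in y; find its integer roots y ∈ {−4, ..., 4}, then test f_x and f at those candidates.
  x = -4: f_y(-4, y) = 2 - 2*y; vanishes at y ∈ {1}. (-4, 1): f_x = 12 ≠ 0.
  x = -3: f_y(-3, y) = 1; no integer root y with |y| ≤ 4.
  x = -2: f_y(-2, y) = 2*y + 2; vanishes at y ∈ {-1}. (-2, -1): f_x = 0, f = 0 — SINGULAR.
  x = -1: f_y(-1, y) = 4*y + 5; no integer root y with |y| ≤ 4.
  x = 0: f_y(0, y) = 6*y + 10; no integer root y with |y| ≤ 4.
  x = 1: f_y(1, y) = 8*y + 17; no integer root y with |y| ≤ 4.
  x = 2: f_y(2, y) = 10*y + 26; no integer root y with |y| ≤ 4.
  x = 3: f_y(3, y) = 12*y + 37; no integer root y with |y| ≤ 4.
  x = 4: f_y(4, y) = 14*y + 50; no integer root y with |y| ≤ 4.
Only singular point on the grid: (-2, -1).
Classify: substitute x = -2 + u, y = -1 + v and expand: f = u**3 + u**2*v - u**2 + u*v**2 + v**2.
No constant or linear terms (consistent with a singular point). Quadratic part: -u**2 + v**2. Cubic part: u**3 + u**2*v + u*v**2.
The quadratic part v**2 - u**2 = (v − u)(v + u) splits into two distinct linear factors, so there are two distinct tangent lines y − -1 = ±(x − -2) — this is a node (ordinary double point).
Classification: node.


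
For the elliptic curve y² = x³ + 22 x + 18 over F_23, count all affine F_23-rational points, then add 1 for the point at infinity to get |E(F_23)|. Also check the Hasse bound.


Affine points = {(0, 8), (0, 15), (1, 8), (1, 15), (2, 1), (2, 22), (4, 3), (4, 20), (5, 0), (7, 3), (7, 20), (8, 4), (8, 19), (9, 5), (9, 18), (11, 2), (11, 21), (12, 3), (12, 20), (16, 2), (16, 21), (18, 6), (18, 17), (19, 2), (19, 21), (21, 9), (21, 14), (22, 8), (22, 15)}; affine count = 29; |E(F_23)| = 30.

Discriminant check: Δ ∝ 4a³ + 27b² = 4·22³ + 27·18² = 4·10648 + 27·324 ≡ 4 (mod 23). Nonzero ⇒ E is nonsingular.
For each x ∈ F_23, compute rhs = x³ + 22·x + 18 mod 23, then count y ∈ F_23 with y² ≡ rhs.
  x = 0: rhs = 18, matching y values: 8, 15 (2 points).
  x = 1: rhs = 18, matching y values: 8, 15 (2 points).
  x = 2: rhs = 1, matching y values: 1, 22 (2 points).
  x = 3: rhs = 19, matching y values: none (0 points).
  x = 4: rhs = 9, matching y values: 3, 20 (2 points).
  x = 5: rhs = 0, matching y values: 0 (1 points).
  x = 6: rhs = 21, matching y values: none (0 points).
  x = 7: rhs = 9, matching y values: 3, 20 (2 points).
  x = 8: rhs = 16, matching y values: 4, 19 (2 points).
  x = 9: rhs = 2, matching y values: 5, 18 (2 points).
  x = 10: rhs = 19, matching y values: none (0 points).
  x = 11: rhs = 4, matching y values: 2, 21 (2 points).
  x = 12: rhs = 9, matching y values: 3, 20 (2 points).
  x = 13: rhs = 17, matching y values: none (0 points).
  x = 14: rhs = 11, matching y values: none (0 points).
  x = 15: rhs = 20, matching y values: none (0 points).
  x = 16: rhs = 4, matching y values: 2, 21 (2 points).
  x = 17: rhs = 15, matching y values: none (0 points).
  x = 18: rhs = 13, matching y values: 6, 17 (2 points).
  x = 19: rhs = 4, matching y values: 2, 21 (2 points).
  x = 20: rhs = 17, matching y values: none (0 points).
  x = 21: rhs = 12, matching y values: 9, 14 (2 points).
  x = 22: rhs = 18, matching y values: 8, 15 (2 points).
Total affine count: 29.
Full point count |E(F_23)| = 29 + 1 = 30.
Hasse bound: |30 − (23+1)| = |6| = 6 ≤ 2√23 ≈ 9.5917 ✓.


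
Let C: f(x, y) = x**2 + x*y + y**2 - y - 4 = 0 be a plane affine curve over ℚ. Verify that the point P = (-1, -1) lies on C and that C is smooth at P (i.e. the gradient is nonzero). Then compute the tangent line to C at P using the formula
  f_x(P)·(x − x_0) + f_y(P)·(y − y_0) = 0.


Tangent line at P: -3*x - 4*y - 7 = 0.

Step 1: f(-1, -1) = 0, so P lies on C.
Step 2: partial derivatives
  f_x(x, y) = 2*x + y, f_y(x, y) = x + 2*y - 1.
  f_x(P) = -3, f_y(P) = -4 (gradient nonzero, so P is smooth).
Step 3: tangent line at P: -3·(x − -1) + -4·(y − -1) = 0.
Expanding: -3*x - 4*y - 7 = 0.


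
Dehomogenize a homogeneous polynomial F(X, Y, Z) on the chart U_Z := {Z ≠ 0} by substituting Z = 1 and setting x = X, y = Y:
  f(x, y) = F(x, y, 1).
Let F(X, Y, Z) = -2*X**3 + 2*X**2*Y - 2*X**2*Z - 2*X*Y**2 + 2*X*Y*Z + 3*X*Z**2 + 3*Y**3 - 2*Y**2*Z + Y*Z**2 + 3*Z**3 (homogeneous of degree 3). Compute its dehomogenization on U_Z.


f(x, y) = -2*x**3 + 2*x**2*y - 2*x**2 - 2*x*y**2 + 2*x*y + 3*x + 3*y**3 - 2*y**2 + y + 3

On U_Z we set Z = 1. Each monomial c·X^i·Y^j·Z^k in F becomes c·x^i·y^j·1^k = c·x^i·y^j.
Substituting Z = 1: F(X, Y, 1) = -2*x**3 + 2*x**2*y - 2*x**2 - 2*x*y**2 + 2*x*y + 3*x + 3*y**3 - 2*y**2 + y + 3.
Note: deg(f) ≤ deg(F) = 3; strict inequality happens when F is divisible by Z (lost terms).


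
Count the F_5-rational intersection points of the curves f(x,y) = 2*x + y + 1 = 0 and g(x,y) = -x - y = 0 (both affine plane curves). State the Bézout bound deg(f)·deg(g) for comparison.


Common zeros: {(4, 1)}; count = 1; Bézout bound = 1.

deg(f) = 1, deg(g) = 1, so Bézout bound = 1.
Scan x ∈ F_5. For each x, list the y ∈ F_5 with f(x, y) ≡ 0 and those with g(x, y) ≡ 0 (mod 5); the common zeros in that column are the intersection.
  x = 0: f ≡ 0 at y ∈ {4}; g ≡ 0 at y ∈ {0}; common: ∅.
  x = 1: f ≡ 0 at y ∈ {2}; g ≡ 0 at y ∈ {4}; common: ∅.
  x = 2: f ≡ 0 at y ∈ {0}; g ≡ 0 at y ∈ {3}; common: ∅.
  x = 3: f ≡ 0 at y ∈ {3}; g ≡ 0 at y ∈ {2}; common: ∅.
  x = 4: f ≡ 0 at y ∈ {1}; g ≡ 0 at y ∈ {1}; common: {1}.
Collecting: common zeros = {(4, 1)}, so the count is 1.
Comparison with the Bézout bound: 1 ≤ 1 = deg(f)·deg(g), as expected for curves with no common component (the bound is attained).


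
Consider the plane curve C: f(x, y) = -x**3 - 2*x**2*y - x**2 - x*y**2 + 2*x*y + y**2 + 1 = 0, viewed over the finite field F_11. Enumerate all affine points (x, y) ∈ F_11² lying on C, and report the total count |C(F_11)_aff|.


Affine F_11-points: {(2, 0), (2, 7), (7, 2), (7, 6)}; count = 4.

For each of the 121 pairs (x, y) ∈ F_11², evaluate f(x, y) mod 11. Record the zeros.
  x = 0: [0↦1, 1↦2, 2↦5, 3↦10, 4↦6, 5↦4, 6↦4, 7↦6, 8↦10, 9↦5, 10↦2]  zeros at y ∈ ∅
  x = 1: [0↦10, 1↦10, 2↦10, 3↦10, 4↦10, 5↦10, 6↦10, 7↦10, 8↦10, 9↦10, 10↦10]  zeros at y ∈ ∅
  x = 2: [0↦0, 1↦6, 2↦10, 3↦1, 4↦1, 5↦10, 6↦6, 7↦0, 8↦3, 9↦4, 10↦3]  zeros at y ∈ {0, 7}
  x = 3: [0↦9, 1↦6, 2↦10, 3↦10, 4↦6, 5↦9, 6↦8, 7↦3, 8↦5, 9↦3, 10↦8]  zeros at y ∈ ∅
  x = 4: [0↦9, 1↦4, 2↦4, 3↦9, 4↦8, 5↦1, 6↦10, 7↦2, 8↦10, 9↦1, 10↦8]  zeros at y ∈ ∅
  x = 5: [0↦5, 1↦5, 2↦8, 3↦3, 4↦1, 5↦2, 6↦6, 7↦2, 8↦1, 9↦3, 10↦8]  zeros at y ∈ ∅
  x = 6: [0↦2, 1↦3, 2↦5, 3↦8, 4↦1, 5↦6, 6↦1, 7↦8, 8↦5, 9↦3, 10↦2]  zeros at y ∈ ∅
  x = 7: [0↦5, 1↦3, 2↦0, 3↦7, 4↦2, 5↦7, 6↦0, 7↦3, 8↦5, 9↦6, 10↦6]  zeros at y ∈ {2, 6}
  x = 8: [0↦8, 1↦10, 2↦9, 3↦5, 4↦9, 5↦10, 6↦8, 7↦3, 8↦6, 9↦6, 10↦3]  zeros at y ∈ ∅
  x = 9: [0↦5, 1↦7, 2↦4, 3↦7, 4↦5, 5↦9, 6↦8, 7↦2, 8↦2, 9↦8, 10↦9]  zeros at y ∈ ∅
  x = 10: [0↦1, 1↦10, 2↦1, 3↦7, 4↦6, 5↦9, 6↦5, 7↦5, 8↦9, 9↦6, 10↦7]  zeros at y ∈ ∅
Collecting zeros: affine points = {(2, 0), (2, 7), (7, 2), (7, 6)}.
Total count |C(F_11)_aff| = 4.


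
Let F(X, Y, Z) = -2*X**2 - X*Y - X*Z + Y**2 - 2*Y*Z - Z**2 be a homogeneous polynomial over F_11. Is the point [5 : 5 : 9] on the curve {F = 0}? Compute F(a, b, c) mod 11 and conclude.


F(5,5,9) ≡ 9 (mod 11); P is NOT on the curve.

Evaluate F(5, 5, 9) term-by-term (mod 11).
  -2*X**2 ↦ -2·25·1·1 = -50
  -X*Y ↦ -1·5·5·1 = -25
  -X*Z ↦ -1·5·1·9 = -45
  Y**2 ↦ 1·1·25·1 = 25
  -2*Y*Z ↦ -2·1·5·9 = -90
  -Z**2 ↦ -1·1·1·81 = -81
Sum: F(5, 5, 9) = (-50) + (-25) + (-45) + (25) + (-90) + (-81) = -266.
Reducing mod 11: -266 ≡ 9 (mod 11).
Since F(a, b, c) ≡ 9 ≠ 0 (mod 11), P does NOT lie on the curve.


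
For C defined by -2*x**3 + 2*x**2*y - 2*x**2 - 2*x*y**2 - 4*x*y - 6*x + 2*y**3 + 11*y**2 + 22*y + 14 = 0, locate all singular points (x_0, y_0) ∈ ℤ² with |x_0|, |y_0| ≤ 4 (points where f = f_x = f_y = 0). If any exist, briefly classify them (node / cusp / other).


Singular points: {(-1, -2)}; classification: cusp.

Compute partial derivatives:
  f_x = -6*x**2 + 4*x*y - 4*x - 2*y**2 - 4*y - 6.
  f_y = 2*x**2 - 4*x*y - 4*x + 6*y**2 + 22*y + 22.
Scan x_0 ∈ {−4, ..., 4}. For each x_0, f_y(x_0, y) is a polynomial in y; find its integer roots y ∈ {−4, ..., 4}, then test f_x and f at those candidates.
  x = -4: f_y(-4, y) = 6*y**2 + 38*y + 70; no integer root y with |y| ≤ 4.
  x = -3: f_y(-3, y) = 6*y**2 + 34*y + 52; no integer root y with |y| ≤ 4.
  x = -2: f_y(-2, y) = 6*y**2 + 30*y + 38; no integer root y with |y| ≤ 4.
  x = -1: f_y(-1, y) = 6*y**2 + 26*y + 28; vanishes at y ∈ {-2}. (-1, -2): f_x = 0, f = 0 — SINGULAR.
  x = 0: f_y(0, y) = 6*y**2 + 22*y + 22; no integer root y with |y| ≤ 4.
  x = 1: f_y(1, y) = 6*y**2 + 18*y + 20; no integer root y with |y| ≤ 4.
  x = 2: f_y(2, y) = 6*y**2 + 14*y + 22; no integer root y with |y| ≤ 4.
  x = 3: f_y(3, y) = 6*y**2 + 10*y + 28; no integer root y with |y| ≤ 4.
  x = 4: f_y(4, y) = 6*y**2 + 6*y + 38; no integer root y with |y| ≤ 4.
Only singular point on the grid: (-1, -2).
Classify: substitute x = -1 + u, y = -2 + v and expand: f = -2*u**3 + 2*u**2*v - 2*u*v**2 + 2*v**3 + v**2.
No constant or linear terms (consistent with a singular point). Quadratic part: v**2. Cubic part: -2*u**3 + 2*u**2*v - 2*u*v**2 + 2*v**3.
The quadratic part v**2 is a perfect square, so there is a single (double) tangent line v = 0, i.e. y = -2. Restricting the cubic part to that line (v = 0) leaves -2*u**3 ≠ 0, so f is not divisible by v and the branch is v² ≈ 2*u**3 to lowest order — this is a cusp.
Classification: cusp.


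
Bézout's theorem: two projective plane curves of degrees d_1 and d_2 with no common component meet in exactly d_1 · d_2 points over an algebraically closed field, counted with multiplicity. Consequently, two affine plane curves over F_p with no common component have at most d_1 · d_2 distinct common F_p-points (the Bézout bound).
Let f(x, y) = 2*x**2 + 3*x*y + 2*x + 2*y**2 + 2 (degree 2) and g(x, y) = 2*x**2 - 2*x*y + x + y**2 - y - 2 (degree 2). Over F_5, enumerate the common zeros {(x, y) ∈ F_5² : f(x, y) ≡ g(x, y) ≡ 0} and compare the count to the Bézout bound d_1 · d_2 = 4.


Common zeros: {(0, 2), (1, 4)}; count = 2; Bézout bound = 4.

deg(f) = 2, deg(g) = 2, so Bézout bound = 4.
Scan x ∈ F_5. For each x, list the y ∈ F_5 with f(x, y) ≡ 0 and those with g(x, y) ≡ 0 (mod 5); the common zeros in that column are the intersection.
  x = 0: f ≡ 0 at y ∈ {2, 3}; g ≡ 0 at y ∈ {2, 4}; common: {2}.
  x = 1: f ≡ 0 at y ∈ {2, 4}; g ≡ 0 at y ∈ {4}; common: {4}.
  x = 2: f ≡ 0 at y ∈ {3, 4}; g ≡ 0 at y ∈ ∅; common: ∅.
  x = 3: f ≡ 0 at y ∈ ∅; g ≡ 0 at y ∈ ∅; common: ∅.
  x = 4: f ≡ 0 at y ∈ ∅; g ≡ 0 at y ∈ {2}; common: ∅.
Collecting: common zeros = {(0, 2), (1, 4)}, so the count is 2.
Comparison with the Bézout bound: 2 ≤ 4 = deg(f)·deg(g), as expected for curves with no common component (the affine F_5-count falls short of the bound because intersections may lie at infinity, over extension fields, or carry multiplicity).


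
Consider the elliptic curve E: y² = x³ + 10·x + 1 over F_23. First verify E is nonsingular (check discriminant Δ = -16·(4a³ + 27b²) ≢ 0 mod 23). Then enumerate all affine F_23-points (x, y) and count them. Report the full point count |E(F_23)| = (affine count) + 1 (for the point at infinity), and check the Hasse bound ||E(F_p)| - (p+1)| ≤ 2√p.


Affine points = {(0, 1), (0, 22), (1, 9), (1, 14), (2, 11), (2, 12), (3, 9), (3, 14), (4, 6), (4, 17), (6, 1), (6, 22), (7, 0), (8, 8), (8, 15), (11, 4), (11, 19), (12, 3), (12, 20), (16, 5), (16, 18), (17, 1), (17, 22), (19, 9), (19, 14), (20, 6), (20, 17), (22, 6), (22, 17)}; affine count = 29; |E(F_23)| = 30.

Discriminant check: Δ ∝ 4a³ + 27b² = 4·10³ + 27·1² = 4·1000 + 27·1 ≡ 2 (mod 23). Nonzero ⇒ E is nonsingular.
For each x ∈ F_23, compute rhs = x³ + 10·x + 1 mod 23, then count y ∈ F_23 with y² ≡ rhs.
  x = 0: rhs = 1, matching y values: 1, 22 (2 points).
  x = 1: rhs = 12, matching y values: 9, 14 (2 points).
  x = 2: rhs = 6, matching y values: 11, 12 (2 points).
  x = 3: rhs = 12, matching y values: 9, 14 (2 points).
  x = 4: rhs = 13, matching y values: 6, 17 (2 points).
  x = 5: rhs = 15, matching y values: none (0 points).
  x = 6: rhs = 1, matching y values: 1, 22 (2 points).
  x = 7: rhs = 0, matching y values: 0 (1 points).
  x = 8: rhs = 18, matching y values: 8, 15 (2 points).
  x = 9: rhs = 15, matching y values: none (0 points).
  x = 10: rhs = 20, matching y values: none (0 points).
  x = 11: rhs = 16, matching y values: 4, 19 (2 points).
  x = 12: rhs = 9, matching y values: 3, 20 (2 points).
  x = 13: rhs = 5, matching y values: none (0 points).
  x = 14: rhs = 10, matching y values: none (0 points).
  x = 15: rhs = 7, matching y values: none (0 points).
  x = 16: rhs = 2, matching y values: 5, 18 (2 points).
  x = 17: rhs = 1, matching y values: 1, 22 (2 points).
  x = 18: rhs = 10, matching y values: none (0 points).
  x = 19: rhs = 12, matching y values: 9, 14 (2 points).
  x = 20: rhs = 13, matching y values: 6, 17 (2 points).
  x = 21: rhs = 19, matching y values: none (0 points).
  x = 22: rhs = 13, matching y values: 6, 17 (2 points).
Total affine count: 29.
Full point count |E(F_23)| = 29 + 1 = 30.
Hasse bound: |30 − (23+1)| = |6| = 6 ≤ 2√23 ≈ 9.5917 ✓.


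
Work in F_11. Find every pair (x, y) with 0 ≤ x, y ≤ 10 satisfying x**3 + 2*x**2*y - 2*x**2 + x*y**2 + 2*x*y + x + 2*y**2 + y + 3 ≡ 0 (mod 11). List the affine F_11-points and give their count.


Affine F_11-points: {(1, 1), (2, 1), (2, 4), (5, 9), (7, 2), (7, 5), (8, 1), (9, 3), (10, 3), (10, 7)}; count = 10.

For each of the 121 pairs (x, y) ∈ F_11², evaluate f(x, y) mod 11. Record the zeros.
  x = 0: [0↦3, 1↦6, 2↦2, 3↦2, 4↦6, 5↦3, 6↦4, 7↦9, 8↦7, 9↦9, 10↦4]  zeros at y ∈ ∅
  x = 1: [0↦3, 1↦0, 2↦3, 3↦1, 4↦5, 5↦4, 6↦9, 7↦9, 8↦4, 9↦5, 10↦1]  zeros at y ∈ {1}
  x = 2: [0↦5, 1↦0, 2↦3, 3↦3, 4↦0, 5↦5, 6↦7, 7↦6, 8↦2, 9↦6, 10↦7]  zeros at y ∈ {1, 4}
  x = 3: [0↦4, 1↦1, 2↦8, 3↦3, 4↦8, 5↦1, 6↦4, 7↦6, 8↦7, 9↦7, 10↦6]  zeros at y ∈ ∅
  x = 4: [0↦6, 1↦9, 2↦2, 3↦7, 4↦2, 5↦9, 6↦6, 7↦4, 8↦3, 9↦3, 10↦4]  zeros at y ∈ ∅
  x = 5: [0↦6, 1↦8, 2↦2, 3↦10, 4↦10, 5↦2, 6↦8, 7↦6, 8↦7, 9↦0, 10↦7]  zeros at y ∈ {9}
  x = 6: [0↦10, 1↦4, 2↦3, 3↦7, 4↦5, 5↦8, 6↦5, 7↦7, 8↦3, 9↦4, 10↦10]  zeros at y ∈ ∅
  x = 7: [0↦2, 1↦3, 2↦0, 3↦4, 4↦4, 5↦0, 6↦3, 7↦2, 8↦8, 9↦10, 10↦8]  zeros at y ∈ {2, 5}
  x = 8: [0↦10, 1↦0, 2↦10, 3↦7, 4↦2, 5↦6, 6↦8, 7↦8, 8↦6, 9↦2, 10↦7]  zeros at y ∈ {1}
  x = 9: [0↦7, 1↦1, 2↦6, 3↦0, 4↦5, 5↦10, 6↦4, 7↦9, 8↦3, 9↦8, 10↦2]  zeros at y ∈ {3}
  x = 10: [0↦10, 1↦1, 2↦5, 3↦0, 4↦8, 5↦7, 6↦8, 7↦0, 8↦5, 9↦1, 10↦10]  zeros at y ∈ {3, 7}
Collecting zeros: affine points = {(1, 1), (2, 1), (2, 4), (5, 9), (7, 2), (7, 5), (8, 1), (9, 3), (10, 3), (10, 7)}.
Total count |C(F_11)_aff| = 10.


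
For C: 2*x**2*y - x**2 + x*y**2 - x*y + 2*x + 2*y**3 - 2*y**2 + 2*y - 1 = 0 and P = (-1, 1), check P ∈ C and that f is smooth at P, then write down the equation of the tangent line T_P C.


Tangent line at P: 5*y - 5 = 0.

Step 1: f(-1, 1) = 0, so P lies on C.
Step 2: partial derivatives
  f_x(x, y) = 4*x*y - 2*x + y**2 - y + 2, f_y(x, y) = 2*x**2 + 2*x*y - x + 6*y**2 - 4*y + 2.
  f_x(P) = 0, f_y(P) = 5 (gradient nonzero, so P is smooth).
Step 3: tangent line at P: 0·(x − -1) + 5·(y − 1) = 0.
Expanding: 5*y - 5 = 0.


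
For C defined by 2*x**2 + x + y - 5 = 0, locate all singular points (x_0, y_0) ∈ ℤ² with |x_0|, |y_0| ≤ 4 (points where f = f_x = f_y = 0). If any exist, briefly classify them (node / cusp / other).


No singular points in the scanned grid; C is smooth there.

Compute partial derivatives:
  f_x = 4*x + 1.
  f_y = 1.
f_y = 1 is a nonzero constant, so f_y never vanishes: no point (x, y) can satisfy f = f_x = f_y = 0. In particular no (x, y) ∈ {−4, ..., 4}² is singular; the curve is smooth.


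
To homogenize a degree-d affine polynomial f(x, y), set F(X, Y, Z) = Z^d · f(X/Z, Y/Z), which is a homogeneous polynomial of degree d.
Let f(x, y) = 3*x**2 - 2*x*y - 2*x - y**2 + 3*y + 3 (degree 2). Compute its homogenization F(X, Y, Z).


F(X, Y, Z) = 3*X**2 - 2*X*Y - 2*X*Z - Y**2 + 3*Y*Z + 3*Z**2

deg(f) = 2.
Substitute x = X/Z, y = Y/Z into f, then multiply by Z^2.
  monomial 3·x^2·y^0 ↦ 3·X^2·Y^0·Z^0.
  monomial -2·x^1·y^1 ↦ -2·X^1·Y^1·Z^0.
  monomial -2·x^1·y^0 ↦ -2·X^1·Y^0·Z^1.
  monomial -1·x^0·y^2 ↦ -1·X^0·Y^2·Z^0.
  monomial 3·x^0·y^1 ↦ 3·X^0·Y^1·Z^1.
  monomial 3·x^0·y^0 ↦ 3·X^0·Y^0·Z^2.
Collecting: F(X, Y, Z) = 3*X**2 - 2*X*Y - 2*X*Z - Y**2 + 3*Y*Z + 3*Z**2.


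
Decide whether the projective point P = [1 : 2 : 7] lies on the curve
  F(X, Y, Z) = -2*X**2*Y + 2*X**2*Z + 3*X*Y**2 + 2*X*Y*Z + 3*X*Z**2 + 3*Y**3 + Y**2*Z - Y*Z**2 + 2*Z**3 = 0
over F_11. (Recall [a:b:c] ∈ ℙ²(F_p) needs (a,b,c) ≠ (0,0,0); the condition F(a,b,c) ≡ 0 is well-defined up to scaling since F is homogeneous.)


F(1,2,7) ≡ 1 (mod 11); P is NOT on the curve.

Evaluate F(1, 2, 7) term-by-term (mod 11).
  -2*X**2*Y ↦ -2·1·2·1 = -4
  2*X**2*Z ↦ 2·1·1·7 = 14
  3*X*Y**2 ↦ 3·1·4·1 = 12
  2*X*Y*Z ↦ 2·1·2·7 = 28
  3*X*Z**2 ↦ 3·1·1·49 = 147
  3*Y**3 ↦ 3·1·8·1 = 24
  Y**2*Z ↦ 1·1·4·7 = 28
  -Y*Z**2 ↦ -1·1·2·49 = -98
  2*Z**3 ↦ 2·1·1·343 = 686
Sum: F(1, 2, 7) = (-4) + (14) + (12) + (28) + (147) + (24) + (28) + (-98) + (686) = 837.
Reducing mod 11: 837 ≡ 1 (mod 11).
Since F(a, b, c) ≡ 1 ≠ 0 (mod 11), P does NOT lie on the curve.


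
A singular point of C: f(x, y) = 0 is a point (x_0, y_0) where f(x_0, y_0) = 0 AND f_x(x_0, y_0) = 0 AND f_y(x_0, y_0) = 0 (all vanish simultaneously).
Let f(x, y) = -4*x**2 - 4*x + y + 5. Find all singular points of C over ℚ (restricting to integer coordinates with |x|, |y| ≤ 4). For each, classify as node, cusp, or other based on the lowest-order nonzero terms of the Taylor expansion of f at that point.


No singular points in the scanned grid; C is smooth there.

Compute partial derivatives:
  f_x = -8*x - 4.
  f_y = 1.
f_y = 1 is a nonzero constant, so f_y never vanishes: no point (x, y) can satisfy f = f_x = f_y = 0. In particular no (x, y) ∈ {−4, ..., 4}² is singular; the curve is smooth.


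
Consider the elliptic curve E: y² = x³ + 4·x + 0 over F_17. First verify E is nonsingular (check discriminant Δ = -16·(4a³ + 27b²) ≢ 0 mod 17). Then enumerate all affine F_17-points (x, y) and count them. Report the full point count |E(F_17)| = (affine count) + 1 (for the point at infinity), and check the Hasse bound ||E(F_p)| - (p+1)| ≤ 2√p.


Affine points = {(0, 0), (2, 4), (2, 13), (5, 3), (5, 14), (6, 6), (6, 11), (8, 0), (9, 0), (11, 7), (11, 10), (12, 5), (12, 12), (15, 1), (15, 16)}; affine count = 15; |E(F_17)| = 16.

Discriminant check: Δ ∝ 4a³ + 27b² = 4·4³ + 27·0² = 4·64 + 27·0 ≡ 1 (mod 17). Nonzero ⇒ E is nonsingular.
For each x ∈ F_17, compute rhs = x³ + 4·x + 0 mod 17, then count y ∈ F_17 with y² ≡ rhs.
  x = 0: rhs = 0, matching y values: 0 (1 points).
  x = 1: rhs = 5, matching y values: none (0 points).
  x = 2: rhs = 16, matching y values: 4, 13 (2 points).
  x = 3: rhs = 5, matching y values: none (0 points).
  x = 4: rhs = 12, matching y values: none (0 points).
  x = 5: rhs = 9, matching y values: 3, 14 (2 points).
  x = 6: rhs = 2, matching y values: 6, 11 (2 points).
  x = 7: rhs = 14, matching y values: none (0 points).
  x = 8: rhs = 0, matching y values: 0 (1 points).
  x = 9: rhs = 0, matching y values: 0 (1 points).
  x = 10: rhs = 3, matching y values: none (0 points).
  x = 11: rhs = 15, matching y values: 7, 10 (2 points).
  x = 12: rhs = 8, matching y values: 5, 12 (2 points).
  x = 13: rhs = 5, matching y values: none (0 points).
  x = 14: rhs = 12, matching y values: none (0 points).
  x = 15: rhs = 1, matching y values: 1, 16 (2 points).
  x = 16: rhs = 12, matching y values: none (0 points).
Total affine count: 15.
Full point count |E(F_17)| = 15 + 1 = 16.
Hasse bound: |16 − (17+1)| = |-2| = 2 ≤ 2√17 ≈ 8.2462 ✓.


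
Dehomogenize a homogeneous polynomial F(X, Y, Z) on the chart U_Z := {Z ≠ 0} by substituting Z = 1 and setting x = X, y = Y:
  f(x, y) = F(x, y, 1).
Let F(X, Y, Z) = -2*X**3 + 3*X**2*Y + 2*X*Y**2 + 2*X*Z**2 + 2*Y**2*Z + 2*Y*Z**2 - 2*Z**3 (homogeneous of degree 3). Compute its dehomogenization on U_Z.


f(x, y) = -2*x**3 + 3*x**2*y + 2*x*y**2 + 2*x + 2*y**2 + 2*y - 2

On U_Z we set Z = 1. Each monomial c·X^i·Y^j·Z^k in F becomes c·x^i·y^j·1^k = c·x^i·y^j.
Substituting Z = 1: F(X, Y, 1) = -2*x**3 + 3*x**2*y + 2*x*y**2 + 2*x + 2*y**2 + 2*y - 2.
Note: deg(f) ≤ deg(F) = 3; strict inequality happens when F is divisible by Z (lost terms).


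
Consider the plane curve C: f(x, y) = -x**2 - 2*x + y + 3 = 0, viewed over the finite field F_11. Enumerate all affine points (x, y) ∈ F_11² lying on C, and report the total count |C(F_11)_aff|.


Affine F_11-points: {(0, 8), (1, 0), (2, 5), (3, 1), (4, 10), (5, 10), (6, 1), (7, 5), (8, 0), (9, 8), (10, 7)}; count = 11.

For each of the 121 pairs (x, y) ∈ F_11², evaluate f(x, y) mod 11. Record the zeros.
  x = 0: [0↦3, 1↦4, 2↦5, 3↦6, 4↦7, 5↦8, 6↦9, 7↦10, 8↦0, 9↦1, 10↦2]  zeros at y ∈ {8}
  x = 1: [0↦0, 1↦1, 2↦2, 3↦3, 4↦4, 5↦5, 6↦6, 7↦7, 8↦8, 9↦9, 10↦10]  zeros at y ∈ {0}
  x = 2: [0↦6, 1↦7, 2↦8, 3↦9, 4↦10, 5↦0, 6↦1, 7↦2, 8↦3, 9↦4, 10↦5]  zeros at y ∈ {5}
  x = 3: [0↦10, 1↦0, 2↦1, 3↦2, 4↦3, 5↦4, 6↦5, 7↦6, 8↦7, 9↦8, 10↦9]  zeros at y ∈ {1}
  x = 4: [0↦1, 1↦2, 2↦3, 3↦4, 4↦5, 5↦6, 6↦7, 7↦8, 8↦9, 9↦10, 10↦0]  zeros at y ∈ {10}
  x = 5: [0↦1, 1↦2, 2↦3, 3↦4, 4↦5, 5↦6, 6↦7, 7↦8, 8↦9, 9↦10, 10↦0]  zeros at y ∈ {10}
  x = 6: [0↦10, 1↦0, 2↦1, 3↦2, 4↦3, 5↦4, 6↦5, 7↦6, 8↦7, 9↦8, 10↦9]  zeros at y ∈ {1}
  x = 7: [0↦6, 1↦7, 2↦8, 3↦9, 4↦10, 5↦0, 6↦1, 7↦2, 8↦3, 9↦4, 10↦5]  zeros at y ∈ {5}
  x = 8: [0↦0, 1↦1, 2↦2, 3↦3, 4↦4, 5↦5, 6↦6, 7↦7, 8↦8, 9↦9, 10↦10]  zeros at y ∈ {0}
  x = 9: [0↦3, 1↦4, 2↦5, 3↦6, 4↦7, 5↦8, 6↦9, 7↦10, 8↦0, 9↦1, 10↦2]  zeros at y ∈ {8}
  x = 10: [0↦4, 1↦5, 2↦6, 3↦7, 4↦8, 5↦9, 6↦10, 7↦0, 8↦1, 9↦2, 10↦3]  zeros at y ∈ {7}
Collecting zeros: affine points = {(0, 8), (1, 0), (2, 5), (3, 1), (4, 10), (5, 10), (6, 1), (7, 5), (8, 0), (9, 8), (10, 7)}.
Total count |C(F_11)_aff| = 11.


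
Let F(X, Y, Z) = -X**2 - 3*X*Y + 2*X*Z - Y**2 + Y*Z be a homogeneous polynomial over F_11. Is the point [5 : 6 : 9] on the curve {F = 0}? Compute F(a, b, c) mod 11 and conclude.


F(5,6,9) ≡ 4 (mod 11); P is NOT on the curve.

Evaluate F(5, 6, 9) term-by-term (mod 11).
  -X**2 ↦ -1·25·1·1 = -25
  -3*X*Y ↦ -3·5·6·1 = -90
  2*X*Z ↦ 2·5·1·9 = 90
  -Y**2 ↦ -1·1·36·1 = -36
  Y*Z ↦ 1·1·6·9 = 54
Sum: F(5, 6, 9) = (-25) + (-90) + (90) + (-36) + (54) = -7.
Reducing mod 11: -7 ≡ 4 (mod 11).
Since F(a, b, c) ≡ 4 ≠ 0 (mod 11), P does NOT lie on the curve.


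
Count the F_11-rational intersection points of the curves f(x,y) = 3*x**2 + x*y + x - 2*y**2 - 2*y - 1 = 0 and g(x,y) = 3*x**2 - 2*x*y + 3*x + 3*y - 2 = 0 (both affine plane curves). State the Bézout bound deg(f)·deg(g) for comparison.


Common zeros: {(4, 5)}; count = 1; Bézout bound = 4.

deg(f) = 2, deg(g) = 2, so Bézout bound = 4.
Scan x ∈ F_11. For each x, list the y ∈ F_11 with f(x, y) ≡ 0 and those with g(x, y) ≡ 0 (mod 11); the common zeros in that column are the intersection.
  x = 0: f ≡ 0 at y ∈ ∅; g ≡ 0 at y ∈ {8}; common: ∅.
  x = 1: f ≡ 0 at y ∈ {1, 4}; g ≡ 0 at y ∈ {7}; common: ∅.
  x = 2: f ≡ 0 at y ∈ {1, 10}; g ≡ 0 at y ∈ {5}; common: ∅.
  x = 3: f ≡ 0 at y ∈ ∅; g ≡ 0 at y ∈ {4}; common: ∅.
  x = 4: f ≡ 0 at y ∈ {5, 7}; g ≡ 0 at y ∈ {5}; common: {5}.
  x = 5: f ≡ 0 at y ∈ {2, 5}; g ≡ 0 at y ∈ {0}; common: ∅.
  x = 6: f ≡ 0 at y ∈ ∅; g ≡ 0 at y ∈ {4}; common: ∅.
  x = 7: f ≡ 0 at y ∈ ∅; g ≡ 0 at y ∈ ∅; common: ∅.
  x = 8: f ≡ 0 at y ∈ {7}; g ≡ 0 at y ∈ {8}; common: ∅.
  x = 9: f ≡ 0 at y ∈ {10}; g ≡ 0 at y ∈ {1}; common: ∅.
  x = 10: f ≡ 0 at y ∈ ∅; g ≡ 0 at y ∈ {7}; common: ∅.
Collecting: common zeros = {(4, 5)}, so the count is 1.
Comparison with the Bézout bound: 1 ≤ 4 = deg(f)·deg(g), as expected for curves with no common component (the affine F_11-count falls short of the bound because intersections may lie at infinity, over extension fields, or carry multiplicity).
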